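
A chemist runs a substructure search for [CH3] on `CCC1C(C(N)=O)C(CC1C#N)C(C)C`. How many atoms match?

The query [CH3] means: aliphatic carbon with exactly three hydrogens.
Check the 15 heavy atoms by environment: 5× C (H1) → no; 2× C (H2) → no; 3× C (H3) → match; 2× C (H0) → no; 1× N (H0) → no; 1× O (H0) → no; 1× N (H2) → no.
That gives 3 matching atoms.

3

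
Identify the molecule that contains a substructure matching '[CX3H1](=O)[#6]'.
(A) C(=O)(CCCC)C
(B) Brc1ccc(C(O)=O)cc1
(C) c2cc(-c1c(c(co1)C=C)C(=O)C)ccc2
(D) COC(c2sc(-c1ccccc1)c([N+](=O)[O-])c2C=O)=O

D

[CX3H1](=O)[#6] describes an sp2 carbon with one H, double-bonded to O and single-bonded to carbon (an aldehyde).
(A) has an acetyl/ketone group (-C(=O)CH3) but the carbonyl carbon has H0 (two carbon neighbours), not H1.
(B) has a carboxylic acid group (-C(=O)OH) but the carbonyl carbon has H0 and is bonded to O, not H1.
(C) has an acetyl/ketone group (-C(=O)CH3) but the carbonyl carbon has H0 (two carbon neighbours), not H1.
(D) contains an aldehyde (-CHO), which satisfies every atom and bond constraint.
So the answer is (D).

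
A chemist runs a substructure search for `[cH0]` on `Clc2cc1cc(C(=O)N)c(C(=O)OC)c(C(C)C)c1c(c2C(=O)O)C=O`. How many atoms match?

8

The query [cH0] means: aromatic carbon with no attached hydrogen (substituted or ring-fusion).
Check the 26 heavy atoms by environment: 8× c (aromatic, H0) → match; 2× c (aromatic, H1) → no; 2× C (H1) → no; 3× C (H3) → no; 3× C (H0) → no; 5× O (H0) → no; 1× N (H2) → no; 1× O (H1) → no; 1× Cl (H0) → no.
That gives 8 matching atoms.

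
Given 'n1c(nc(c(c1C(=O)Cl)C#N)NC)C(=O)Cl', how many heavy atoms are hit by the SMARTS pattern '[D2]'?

The query [D2] means: atom with exactly two heavy-atom neighbours.
Check the 16 heavy atoms by environment: 2× n (aromatic, D2) → match; 4× c (aromatic, D3) → no; 1× C (D2) → match; 1× N (D1) → no; 2× C (D3) → no; 2× O (D1) → no; 2× Cl (D1) → no; 1× N (D2) → match; 1× C (D1) → no.
Summing the matching environments: 2 + 1 + 1 = 4 matching atoms.

4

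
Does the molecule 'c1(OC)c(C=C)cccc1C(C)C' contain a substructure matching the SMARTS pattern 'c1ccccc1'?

Yes

The pattern c1ccccc1 describes six aromatic carbons in a ring — a benzene ring.
The required atom environment is present in the molecule, so the pattern matches.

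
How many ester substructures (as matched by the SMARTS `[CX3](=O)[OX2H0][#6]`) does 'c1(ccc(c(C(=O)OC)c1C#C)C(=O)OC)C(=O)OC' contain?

[CX3](=O)[OX2H0][#6] is the SMARTS for an ester: a carbonyl carbon bonded to an oxygen that is itself bonded to carbon (no H on that O).
The molecule carries 3 separate instances of a methyl-ester group (-C(=O)OCH3) meeting every constraint; each maps to a distinct set of atoms, giving 3 matches.

3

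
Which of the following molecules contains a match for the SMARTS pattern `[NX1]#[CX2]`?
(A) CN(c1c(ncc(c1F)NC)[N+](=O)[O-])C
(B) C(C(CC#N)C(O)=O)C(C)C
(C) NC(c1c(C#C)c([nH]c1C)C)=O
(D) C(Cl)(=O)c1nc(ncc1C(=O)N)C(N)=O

[NX1]#[CX2] describes a nitrogen triple-bonded to a two-connected carbon (a nitrile).
(A) has a nitro group (-[N+](=O)[O-]) but there is no C#N triple bond.
(B) contains a nitrile (-C#N), which satisfies every atom and bond constraint.
(C) has a primary amide (-C(=O)NH2) but the nitrogen is NX3, not NX1.
(D) has a primary amide (-C(=O)NH2) but the nitrogen is NX3, not NX1.
So the answer is (B).

B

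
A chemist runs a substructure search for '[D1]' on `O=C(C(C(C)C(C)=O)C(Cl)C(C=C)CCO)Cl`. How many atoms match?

The query [D1] means: atom with exactly one heavy-atom neighbour (degree 1).
Check the 17 heavy atoms by environment: 3× C (D1) → match; 6× C (D3) → no; 3× C (D2) → no; 3× O (D1) → match; 2× Cl (D1) → match.
Summing the matching environments: 3 + 3 + 2 = 8 matching atoms.

8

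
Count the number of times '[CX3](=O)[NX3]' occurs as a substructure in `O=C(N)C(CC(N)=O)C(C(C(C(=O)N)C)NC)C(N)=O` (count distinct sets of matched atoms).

4

[CX3](=O)[NX3] is the SMARTS for an amide: a carbonyl carbon bonded to a trivalent nitrogen.
The molecule carries 4 separate instances of a primary amide (-C(=O)NH2) meeting every constraint; each maps to a distinct set of atoms, giving 4 matches.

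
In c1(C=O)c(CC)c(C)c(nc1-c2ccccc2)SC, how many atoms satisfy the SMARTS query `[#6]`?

Check the 19 heavy atoms by environment: 1× n (aromatic) → no; 11× c (aromatic) → match; 5× C → match; 1× O → no; 1× S → no.
Summing the matching environments: 11 + 5 = 16 matching atoms.

16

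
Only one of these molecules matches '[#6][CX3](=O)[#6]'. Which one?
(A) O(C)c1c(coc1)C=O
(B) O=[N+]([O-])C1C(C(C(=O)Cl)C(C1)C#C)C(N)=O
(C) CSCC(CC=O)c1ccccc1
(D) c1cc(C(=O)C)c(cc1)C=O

D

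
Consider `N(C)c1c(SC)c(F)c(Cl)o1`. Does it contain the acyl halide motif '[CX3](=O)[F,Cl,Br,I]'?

No

The pattern [CX3](=O)[F,Cl,Br,I] describes a carbonyl carbon bonded to a halogen — an acyl halide.
The closest candidate here is a chloro substituent, but the Cl is not on a carbonyl carbon. No other fragment satisfies the full query, so there is no match.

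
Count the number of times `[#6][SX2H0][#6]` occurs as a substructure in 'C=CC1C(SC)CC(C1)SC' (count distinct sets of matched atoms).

2

[#6][SX2H0][#6] is the SMARTS for a thioether: an aliphatic sulfur bridging two carbons with no H on the sulfur.
The molecule carries 2 separate instances of a methylthio ether (-SCH3) meeting every constraint; each maps to a distinct set of atoms, giving 2 matches.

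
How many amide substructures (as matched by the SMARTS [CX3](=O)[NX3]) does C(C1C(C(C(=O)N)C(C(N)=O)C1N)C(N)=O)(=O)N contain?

4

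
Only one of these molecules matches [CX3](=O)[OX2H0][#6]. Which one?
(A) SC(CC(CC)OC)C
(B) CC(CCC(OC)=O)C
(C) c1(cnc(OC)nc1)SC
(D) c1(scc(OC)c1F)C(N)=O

[CX3](=O)[OX2H0][#6] describes a carbonyl carbon bonded to an oxygen that is itself bonded to carbon (no H on that O) (an ester).
(A) has a methoxy ether (-OCH3) but the ether oxygen is not adjacent to a C=O carbon.
(B) contains a methyl-ester group (-C(=O)OCH3), which satisfies every atom and bond constraint.
(C) has a methoxy ether (-OCH3) but the ether oxygen is not adjacent to a C=O carbon.
(D) has a methoxy ether (-OCH3) but the ether oxygen is not adjacent to a C=O carbon.
So the answer is (B).

B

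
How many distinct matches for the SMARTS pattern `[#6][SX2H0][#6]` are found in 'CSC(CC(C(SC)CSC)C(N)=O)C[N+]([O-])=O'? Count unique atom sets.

3

[#6][SX2H0][#6] is the SMARTS for a thioether: an aliphatic sulfur bridging two carbons with no H on the sulfur.
The molecule carries 3 separate instances of a methylthio ether (-SCH3) meeting every constraint; each maps to a distinct set of atoms, giving 3 matches.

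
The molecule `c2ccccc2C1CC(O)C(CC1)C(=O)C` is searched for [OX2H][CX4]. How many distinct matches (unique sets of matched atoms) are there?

[OX2H][CX4] is the SMARTS for an aliphatic alcohol: a hydroxyl oxygen bound to an sp3 (X4) carbon.
Exactly one fragment in the molecule meets all constraints, giving 1 match.

1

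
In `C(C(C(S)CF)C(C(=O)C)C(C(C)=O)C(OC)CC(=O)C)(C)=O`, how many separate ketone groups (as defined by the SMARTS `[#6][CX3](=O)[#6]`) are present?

4

[#6][CX3](=O)[#6] is the SMARTS for a ketone: a carbonyl carbon (no H) flanked by two carbons.
The molecule carries 4 separate instances of an acetyl/ketone group (-C(=O)CH3) meeting every constraint; each maps to a distinct set of atoms, giving 4 matches.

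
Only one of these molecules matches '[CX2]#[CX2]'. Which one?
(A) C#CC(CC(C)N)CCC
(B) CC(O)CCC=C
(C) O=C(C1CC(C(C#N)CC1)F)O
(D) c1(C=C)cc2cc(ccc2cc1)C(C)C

[CX2]#[CX2] describes a carbon-carbon triple bond (an alkyne).
(A) contains an ethynyl group (-C#CH), which satisfies every atom and bond constraint.
(B) has a vinyl group (-CH=CH2) but the C=C is a double bond; both carbons are CX3, not CX2.
(C) has a nitrile (-C#N) but the triple bond is C#N, not C#C.
(D) has a vinyl group (-CH=CH2) but the C=C is a double bond; both carbons are CX3, not CX2.
So the answer is (A).

A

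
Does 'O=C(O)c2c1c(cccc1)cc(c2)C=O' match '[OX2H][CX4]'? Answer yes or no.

No

The pattern [OX2H][CX4] describes a hydroxyl oxygen bound to an sp3 (X4) carbon — an aliphatic alcohol.
The closest candidate here is a carboxylic acid group (-C(=O)OH), but the -OH is on a CX3 carbonyl carbon, not a CX4 carbon. No other fragment satisfies the full query, so there is no match.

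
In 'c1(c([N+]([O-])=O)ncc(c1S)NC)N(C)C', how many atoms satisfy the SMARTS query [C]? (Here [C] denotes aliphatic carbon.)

3

The query [C] means: uppercase C matches aliphatic (non-aromatic) carbon only.
Check the 15 heavy atoms by environment: 1× n (aromatic) → no; 5× c (aromatic) → no; 2× N → no; 3× C → match; 1× N (charge +1) → no; 1× O (charge -1) → no; 1× O → no; 1× S → no.
That gives 3 matching atoms.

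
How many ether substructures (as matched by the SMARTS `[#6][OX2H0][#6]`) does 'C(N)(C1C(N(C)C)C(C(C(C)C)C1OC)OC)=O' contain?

[#6][OX2H0][#6] is the SMARTS for an ether: an aliphatic oxygen bridging two carbons with no H on the oxygen.
The molecule carries 2 separate instances of a methoxy ether (-OCH3) meeting every constraint; each maps to a distinct set of atoms, giving 2 matches.

2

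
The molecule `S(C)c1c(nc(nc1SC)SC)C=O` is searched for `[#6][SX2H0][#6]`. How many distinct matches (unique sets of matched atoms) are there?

3

[#6][SX2H0][#6] is the SMARTS for a thioether: an aliphatic sulfur bridging two carbons with no H on the sulfur.
The molecule carries 3 separate instances of a methylthio ether (-SCH3) meeting every constraint; each maps to a distinct set of atoms, giving 3 matches.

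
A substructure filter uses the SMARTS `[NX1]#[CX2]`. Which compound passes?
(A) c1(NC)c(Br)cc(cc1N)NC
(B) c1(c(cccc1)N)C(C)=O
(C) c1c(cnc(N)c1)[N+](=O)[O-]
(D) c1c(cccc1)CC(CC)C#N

D

[NX1]#[CX2] describes a nitrogen triple-bonded to a two-connected carbon (a nitrile).
(A) has a primary amino group (-NH2) but the nitrogen is NX3 (three connections), not NX1 triple-bonded.
(B) has a primary amino group (-NH2) but the nitrogen is NX3 (three connections), not NX1 triple-bonded.
(C) has a primary amino group (-NH2) but the nitrogen is NX3 (three connections), not NX1 triple-bonded.
(D) contains a nitrile (-C#N), which satisfies every atom and bond constraint.
So the answer is (D).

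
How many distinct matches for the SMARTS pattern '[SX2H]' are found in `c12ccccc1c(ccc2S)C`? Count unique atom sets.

1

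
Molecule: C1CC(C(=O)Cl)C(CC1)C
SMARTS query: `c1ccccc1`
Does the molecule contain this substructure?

No

The pattern c1ccccc1 describes six aromatic carbons in a ring — a benzene ring.
The closest candidate here is a methyl group (-CH3), but no six-membered all-carbon aromatic ring is present. No other fragment satisfies the full query, so there is no match.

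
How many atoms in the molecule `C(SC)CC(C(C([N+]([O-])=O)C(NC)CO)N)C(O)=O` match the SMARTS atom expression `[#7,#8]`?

Check the 19 heavy atoms by environment: 10× C → no; 4× O → match; 2× N → match; 1× S → no; 1× N (charge +1) → match; 1× O (charge -1) → match.
Summing the matching environments: 4 + 2 + 1 + 1 = 8 matching atoms.

8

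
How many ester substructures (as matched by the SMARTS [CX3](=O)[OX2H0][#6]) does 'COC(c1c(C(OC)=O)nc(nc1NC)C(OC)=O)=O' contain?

3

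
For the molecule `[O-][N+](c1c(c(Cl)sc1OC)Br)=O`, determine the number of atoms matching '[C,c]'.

5

Check the 12 heavy atoms by environment: 1× s (aromatic) → no; 4× c (aromatic) → match; 1× Cl → no; 1× N (charge +1) → no; 1× O (charge -1) → no; 2× O → no; 1× Br → no; 1× C → match.
Summing the matching environments: 4 + 1 = 5 matching atoms.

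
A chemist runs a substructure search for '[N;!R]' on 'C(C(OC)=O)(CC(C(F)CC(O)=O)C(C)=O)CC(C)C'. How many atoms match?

0

The query [N;!R] means: aliphatic nitrogen not in a ring.
Check the 20 heavy atoms by environment: 14× C (acyclic) → no; 5× O (acyclic) → no; 1× F (acyclic) → no.
No environment satisfies the query, so 0 matching atoms.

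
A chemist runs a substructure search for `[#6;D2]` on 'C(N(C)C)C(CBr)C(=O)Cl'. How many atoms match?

The query [#6;D2] means: any carbon bonded to exactly two heavy atoms.
Check the 10 heavy atoms by environment: 2× C (D2) → match; 2× C (D3) → no; 1× Br (D1) → no; 1× O (D1) → no; 1× Cl (D1) → no; 1× N (D3) → no; 2× C (D1) → no.
That gives 2 matching atoms.

2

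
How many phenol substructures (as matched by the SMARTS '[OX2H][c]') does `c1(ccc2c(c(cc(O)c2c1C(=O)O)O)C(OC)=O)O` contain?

[OX2H][c] is the SMARTS for a phenol: a hydroxyl oxygen attached to an aromatic carbon.
The molecule carries 3 separate instances of a hydroxyl group (-OH) meeting every constraint; each maps to a distinct set of atoms, giving 3 matches.

3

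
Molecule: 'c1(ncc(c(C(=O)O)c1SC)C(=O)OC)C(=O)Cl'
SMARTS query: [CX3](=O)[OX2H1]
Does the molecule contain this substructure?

Yes

The pattern [CX3](=O)[OX2H1] describes an sp2 carbon double-bonded to O and single-bonded to an -OH oxygen — a carboxylic acid.
The molecule carries a carboxylic acid group (-C(=O)OH), whose atoms satisfy every constraint of the query, so the pattern matches.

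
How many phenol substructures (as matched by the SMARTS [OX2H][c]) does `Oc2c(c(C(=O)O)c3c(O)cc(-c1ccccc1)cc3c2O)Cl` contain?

3

[OX2H][c] is the SMARTS for a phenol: a hydroxyl oxygen attached to an aromatic carbon.
The molecule carries 3 separate instances of a hydroxyl group (-OH) meeting every constraint; each maps to a distinct set of atoms, giving 3 matches.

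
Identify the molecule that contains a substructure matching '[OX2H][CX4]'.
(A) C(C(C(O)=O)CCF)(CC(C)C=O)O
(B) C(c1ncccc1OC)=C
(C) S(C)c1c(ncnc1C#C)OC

[OX2H][CX4] describes a hydroxyl oxygen bound to an sp3 (X4) carbon (an aliphatic alcohol).
(A) contains a hydroxyl group (-OH), which satisfies every atom and bond constraint.
(B) has a methoxy ether (-OCH3) but the oxygen has H0 (ether), not H1.
(C) has a methoxy ether (-OCH3) but the oxygen has H0 (ether), not H1.
So the answer is (A).

A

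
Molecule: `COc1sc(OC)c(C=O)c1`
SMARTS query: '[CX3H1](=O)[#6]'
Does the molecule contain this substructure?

Yes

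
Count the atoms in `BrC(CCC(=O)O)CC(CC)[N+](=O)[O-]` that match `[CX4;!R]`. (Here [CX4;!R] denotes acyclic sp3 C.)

The query [CX4;!R] means: aliphatic carbon with four total connections, not in a ring.
Check the 14 heavy atoms by environment: 7× C (X4, acyclic) → match; 1× Br (X1, acyclic) → no; 1× N (charge +1, X3, acyclic) → no; 1× O (charge -1, X1, acyclic) → no; 2× O (X1, acyclic) → no; 1× C (X3, acyclic) → no; 1× O (X2, acyclic) → no.
That gives 7 matching atoms.

7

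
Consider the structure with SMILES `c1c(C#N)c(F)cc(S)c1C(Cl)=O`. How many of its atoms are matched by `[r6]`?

The query [r6] means: r6 matches atoms in a six-membered ring.
Check the 13 heavy atoms by environment: 6× c (aromatic, in 6-ring) → match; 1× S (acyclic) → no; 1× F (acyclic) → no; 2× C (acyclic) → no; 1× N (acyclic) → no; 1× O (acyclic) → no; 1× Cl (acyclic) → no.
That gives 6 matching atoms.

6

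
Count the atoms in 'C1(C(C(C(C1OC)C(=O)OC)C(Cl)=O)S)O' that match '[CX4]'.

Check the 16 heavy atoms by environment: 7× C (X4) → match; 3× O (X2) → no; 2× C (X3) → no; 2× O (X1) → no; 1× S (X2) → no; 1× Cl (X1) → no.
That gives 7 matching atoms.

7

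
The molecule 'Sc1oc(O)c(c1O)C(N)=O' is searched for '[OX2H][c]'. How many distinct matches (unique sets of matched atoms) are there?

2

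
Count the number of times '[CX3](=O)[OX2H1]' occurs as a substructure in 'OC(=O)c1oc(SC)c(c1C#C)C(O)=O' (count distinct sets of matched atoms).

[CX3](=O)[OX2H1] is the SMARTS for a carboxylic acid: an sp2 carbon double-bonded to O and single-bonded to an -OH oxygen.
The molecule carries 2 separate instances of a carboxylic acid group (-C(=O)OH) meeting every constraint; each maps to a distinct set of atoms, giving 2 matches.

2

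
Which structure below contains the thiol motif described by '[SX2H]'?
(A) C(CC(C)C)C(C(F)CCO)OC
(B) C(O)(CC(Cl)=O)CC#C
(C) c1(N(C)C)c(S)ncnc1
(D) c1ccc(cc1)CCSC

C

[SX2H] describes an aliphatic sulfur with two connections, one being H (a thiol).
(A) has a hydroxyl group (-OH) but it is an -OH, not an -SH.
(B) has a hydroxyl group (-OH) but it is an -OH, not an -SH.
(C) contains a thiol (-SH), which satisfies every atom and bond constraint.
(D) has a methylthio ether (-SCH3) but the sulfur has H0 (bonded to two carbons), not H1.
So the answer is (C).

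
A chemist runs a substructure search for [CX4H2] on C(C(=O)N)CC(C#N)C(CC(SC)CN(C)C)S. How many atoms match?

4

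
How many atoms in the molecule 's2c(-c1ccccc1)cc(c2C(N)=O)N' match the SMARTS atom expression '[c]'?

The query [c] means: lowercase c matches aromatic carbon only.
Check the 15 heavy atoms by environment: 1× s (aromatic) → no; 10× c (aromatic) → match; 2× N → no; 1× C → no; 1× O → no.
That gives 10 matching atoms.

10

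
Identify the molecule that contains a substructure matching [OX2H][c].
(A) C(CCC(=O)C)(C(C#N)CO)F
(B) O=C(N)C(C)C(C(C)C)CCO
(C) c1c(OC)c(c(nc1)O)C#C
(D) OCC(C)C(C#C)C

C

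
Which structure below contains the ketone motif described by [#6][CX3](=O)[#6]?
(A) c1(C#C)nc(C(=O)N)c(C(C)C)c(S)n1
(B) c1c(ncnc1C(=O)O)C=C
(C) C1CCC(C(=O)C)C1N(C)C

[#6][CX3](=O)[#6] describes a carbonyl carbon (no H) flanked by two carbons (a ketone).
(A) has a primary amide (-C(=O)NH2) but one neighbour of the carbonyl carbon is N, not C.
(B) has a carboxylic acid group (-C(=O)OH) but one neighbour of the carbonyl carbon is O, not C.
(C) contains an acetyl/ketone group (-C(=O)CH3), which satisfies every atom and bond constraint.
So the answer is (C).

C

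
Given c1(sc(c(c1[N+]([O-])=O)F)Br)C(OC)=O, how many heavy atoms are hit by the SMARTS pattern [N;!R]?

1

Check the 14 heavy atoms by environment: 1× s (aromatic, in 5-ring) → no; 4× c (aromatic, in 5-ring) → no; 2× C (acyclic) → no; 3× O (acyclic) → no; 1× N (charge +1, acyclic) → match; 1× O (charge -1, acyclic) → no; 1× F (acyclic) → no; 1× Br (acyclic) → no.
That gives 1 matching atom.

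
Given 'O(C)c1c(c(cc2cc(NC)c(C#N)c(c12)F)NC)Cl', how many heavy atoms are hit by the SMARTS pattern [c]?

The query [c] means: lowercase c matches aromatic carbon only.
Check the 20 heavy atoms by environment: 10× c (aromatic) → match; 3× N → no; 4× C → no; 1× Cl → no; 1× F → no; 1× O → no.
That gives 10 matching atoms.

10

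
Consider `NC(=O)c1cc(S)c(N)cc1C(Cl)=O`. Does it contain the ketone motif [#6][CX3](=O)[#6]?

No

The pattern [#6][CX3](=O)[#6] describes a carbonyl carbon (no H) flanked by two carbons — a ketone.
The closest candidate here is a primary amide (-C(=O)NH2), but one neighbour of the carbonyl carbon is N, not C. No other fragment satisfies the full query, so there is no match.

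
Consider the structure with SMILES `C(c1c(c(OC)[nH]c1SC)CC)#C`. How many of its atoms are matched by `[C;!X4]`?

2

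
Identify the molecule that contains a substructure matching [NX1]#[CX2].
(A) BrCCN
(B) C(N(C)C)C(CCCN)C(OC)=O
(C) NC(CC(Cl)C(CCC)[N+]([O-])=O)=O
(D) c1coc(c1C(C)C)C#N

[NX1]#[CX2] describes a nitrogen triple-bonded to a two-connected carbon (a nitrile).
(A) has a primary amino group (-NH2) but the nitrogen is NX3 (three connections), not NX1 triple-bonded.
(B) has a primary amino group (-NH2) but the nitrogen is NX3 (three connections), not NX1 triple-bonded.
(C) has a nitro group (-[N+](=O)[O-]) but there is no C#N triple bond.
(D) contains a nitrile (-C#N), which satisfies every atom and bond constraint.
So the answer is (D).

D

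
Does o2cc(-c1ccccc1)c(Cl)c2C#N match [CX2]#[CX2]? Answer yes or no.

No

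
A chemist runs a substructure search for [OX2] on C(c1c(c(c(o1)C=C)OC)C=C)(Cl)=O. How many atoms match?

The query [OX2] means: aliphatic oxygen with two total connections — ether, hydroxyl, or ester single-bond O.
Check the 14 heavy atoms by environment: 1× o (aromatic, X2) → no; 4× c (aromatic, X3) → no; 5× C (X3) → no; 1× O (X1) → no; 1× Cl (X1) → no; 1× O (X2) → match; 1× C (X4) → no.
That gives 1 matching atom.

1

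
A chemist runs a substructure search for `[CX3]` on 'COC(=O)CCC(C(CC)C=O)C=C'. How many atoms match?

Check the 14 heavy atoms by environment: 7× C (X4) → no; 4× C (X3) → match; 2× O (X1) → no; 1× O (X2) → no.
That gives 4 matching atoms.

4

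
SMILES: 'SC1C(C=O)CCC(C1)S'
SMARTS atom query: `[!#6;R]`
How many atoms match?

0

Check the 10 heavy atoms by environment: 6× C (in 6-ring) → no; 1× C (acyclic) → no; 1× O (acyclic) → no; 2× S (acyclic) → no.
No environment satisfies the query, so 0 matching atoms.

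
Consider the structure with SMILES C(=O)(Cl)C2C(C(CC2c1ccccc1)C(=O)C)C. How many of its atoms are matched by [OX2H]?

The query [OX2H] means: aliphatic oxygen with two connections, one of which is H — an -OH oxygen.
Check the 18 heavy atoms by environment: 4× C (H1, X4) → no; 1× C (H2, X4) → no; 1× c (aromatic, H0, X3) → no; 5× c (aromatic, H1, X3) → no; 2× C (H0, X3) → no; 2× O (H0, X1) → no; 2× C (H3, X4) → no; 1× Cl (H0, X1) → no.
No environment satisfies the query, so 0 matching atoms.

0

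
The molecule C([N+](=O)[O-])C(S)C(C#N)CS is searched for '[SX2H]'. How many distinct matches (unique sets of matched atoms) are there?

[SX2H] is the SMARTS for a thiol: an aliphatic sulfur with two connections, one being H.
The molecule carries 2 separate instances of a thiol (-SH) meeting every constraint; each maps to a distinct set of atoms, giving 2 matches.

2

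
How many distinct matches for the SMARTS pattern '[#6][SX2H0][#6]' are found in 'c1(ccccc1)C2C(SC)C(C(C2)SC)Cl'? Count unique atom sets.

2

[#6][SX2H0][#6] is the SMARTS for a thioether: an aliphatic sulfur bridging two carbons with no H on the sulfur.
The molecule carries 2 separate instances of a methylthio ether (-SCH3) meeting every constraint; each maps to a distinct set of atoms, giving 2 matches.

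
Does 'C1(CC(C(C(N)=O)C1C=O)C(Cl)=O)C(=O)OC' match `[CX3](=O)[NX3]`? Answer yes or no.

Yes

The pattern [CX3](=O)[NX3] describes a carbonyl carbon bonded to a trivalent nitrogen — an amide.
The molecule carries a primary amide (-C(=O)NH2), whose atoms satisfy every constraint of the query, so the pattern matches.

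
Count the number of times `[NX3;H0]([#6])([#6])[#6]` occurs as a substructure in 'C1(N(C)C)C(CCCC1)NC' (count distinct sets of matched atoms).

[NX3;H0]([#6])([#6])[#6] is the SMARTS for a tertiary amine: a trivalent nitrogen with no H, bonded to three carbons.
Exactly one fragment in the molecule meets all constraints, giving 1 match.

1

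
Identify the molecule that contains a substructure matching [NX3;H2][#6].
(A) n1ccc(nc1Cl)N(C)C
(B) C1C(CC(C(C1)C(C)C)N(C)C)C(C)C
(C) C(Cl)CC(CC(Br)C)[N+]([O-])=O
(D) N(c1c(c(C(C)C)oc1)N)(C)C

[NX3;H2][#6] describes a trivalent nitrogen with two H attached to carbon (a primary amine).
(A) has a dimethylamino group (-N(CH3)2) but the nitrogen has H0, not H2.
(B) has a dimethylamino group (-N(CH3)2) but the nitrogen has H0, not H2.
(C) has a nitro group (-[N+](=O)[O-]) but the nitrogen is [N+] with no H, not NX3H2.
(D) contains a primary amino group (-NH2), which satisfies every atom and bond constraint.
So the answer is (D).

D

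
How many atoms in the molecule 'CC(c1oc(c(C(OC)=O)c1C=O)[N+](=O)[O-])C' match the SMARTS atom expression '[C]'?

6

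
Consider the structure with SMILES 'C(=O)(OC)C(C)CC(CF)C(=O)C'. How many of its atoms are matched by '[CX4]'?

Check the 13 heavy atoms by environment: 7× C (X4) → match; 1× F (X1) → no; 2× C (X3) → no; 2× O (X1) → no; 1× O (X2) → no.
That gives 7 matching atoms.

7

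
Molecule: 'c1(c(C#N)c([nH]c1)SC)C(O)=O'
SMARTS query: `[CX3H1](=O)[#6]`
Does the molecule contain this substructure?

No

The pattern [CX3H1](=O)[#6] describes an sp2 carbon with one H, double-bonded to O and single-bonded to carbon — an aldehyde.
The closest candidate here is a carboxylic acid group (-C(=O)OH), but the carbonyl carbon has H0 and is bonded to O, not H1. No other fragment satisfies the full query, so there is no match.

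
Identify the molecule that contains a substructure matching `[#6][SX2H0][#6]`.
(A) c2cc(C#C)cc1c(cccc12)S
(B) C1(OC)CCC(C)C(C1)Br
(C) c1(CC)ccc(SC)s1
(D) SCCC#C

[#6][SX2H0][#6] describes an aliphatic sulfur bridging two carbons with no H on the sulfur (a thioether).
(A) has a thiol (-SH) but the sulfur has H1, not H0 bridging two carbons.
(B) has a methoxy ether (-OCH3) but the bridging atom is O, not S.
(C) contains a methylthio ether (-SCH3), which satisfies every atom and bond constraint.
(D) has a thiol (-SH) but the sulfur has H1, not H0 bridging two carbons.
So the answer is (C).

C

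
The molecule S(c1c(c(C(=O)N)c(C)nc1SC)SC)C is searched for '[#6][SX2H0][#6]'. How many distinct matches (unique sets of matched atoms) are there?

3

[#6][SX2H0][#6] is the SMARTS for a thioether: an aliphatic sulfur bridging two carbons with no H on the sulfur.
The molecule carries 3 separate instances of a methylthio ether (-SCH3) meeting every constraint; each maps to a distinct set of atoms, giving 3 matches.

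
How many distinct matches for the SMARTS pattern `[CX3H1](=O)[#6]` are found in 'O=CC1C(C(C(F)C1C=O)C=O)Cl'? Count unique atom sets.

3

[CX3H1](=O)[#6] is the SMARTS for an aldehyde: an sp2 carbon with one H, double-bonded to O and single-bonded to carbon.
The molecule carries 3 separate instances of an aldehyde (-CHO) meeting every constraint; each maps to a distinct set of atoms, giving 3 matches.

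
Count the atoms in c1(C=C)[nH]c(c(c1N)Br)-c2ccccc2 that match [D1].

Check the 15 heavy atoms by environment: 1× n (aromatic, D2) → no; 5× c (aromatic, D3) → no; 1× Br (D1) → match; 1× N (D1) → match; 5× c (aromatic, D2) → no; 1× C (D2) → no; 1× C (D1) → match.
Summing the matching environments: 1 + 1 + 1 = 3 matching atoms.

3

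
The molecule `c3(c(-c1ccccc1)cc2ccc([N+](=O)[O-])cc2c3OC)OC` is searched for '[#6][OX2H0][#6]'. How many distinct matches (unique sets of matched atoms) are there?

[#6][OX2H0][#6] is the SMARTS for an ether: an aliphatic oxygen bridging two carbons with no H on the oxygen.
The molecule carries 2 separate instances of a methoxy ether (-OCH3) meeting every constraint; each maps to a distinct set of atoms, giving 2 matches.

2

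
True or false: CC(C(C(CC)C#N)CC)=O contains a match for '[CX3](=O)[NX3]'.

False

The pattern [CX3](=O)[NX3] describes a carbonyl carbon bonded to a trivalent nitrogen — an amide.
The closest candidate here is a nitrile (-C#N), but the nitrile N is NX1 (triple-bonded), not NX3. No other fragment satisfies the full query, so there is no match.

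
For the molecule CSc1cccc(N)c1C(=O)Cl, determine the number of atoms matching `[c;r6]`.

6

The query [c;r6] means: aromatic carbon that belongs to a six-membered ring.
Check the 12 heavy atoms by environment: 6× c (aromatic, in 6-ring) → match; 1× N (acyclic) → no; 2× C (acyclic) → no; 1× O (acyclic) → no; 1× Cl (acyclic) → no; 1× S (acyclic) → no.
That gives 6 matching atoms.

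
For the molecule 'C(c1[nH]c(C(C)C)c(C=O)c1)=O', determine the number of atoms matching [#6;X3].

The query [#6;X3] means: any carbon (aromatic or not) with three total connections.
Check the 12 heavy atoms by environment: 1× n (aromatic, X3) → no; 4× c (aromatic, X3) → match; 3× C (X4) → no; 2× C (X3) → match; 2× O (X1) → no.
Summing the matching environments: 4 + 2 = 6 matching atoms.

6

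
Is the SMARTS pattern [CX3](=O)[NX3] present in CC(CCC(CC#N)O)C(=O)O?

The pattern [CX3](=O)[NX3] describes a carbonyl carbon bonded to a trivalent nitrogen — an amide.
The closest candidate here is a nitrile (-C#N), but the nitrile N is NX1 (triple-bonded), not NX3. No other fragment satisfies the full query, so there is no match.

No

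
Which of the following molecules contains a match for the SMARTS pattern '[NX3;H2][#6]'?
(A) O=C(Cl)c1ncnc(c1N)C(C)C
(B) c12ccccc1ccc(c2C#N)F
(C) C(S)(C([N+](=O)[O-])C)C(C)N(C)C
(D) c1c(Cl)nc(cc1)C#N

[NX3;H2][#6] describes a trivalent nitrogen with two H attached to carbon (a primary amine).
(A) contains a primary amino group (-NH2), which satisfies every atom and bond constraint.
(B) has a nitrile (-C#N) but the nitrogen is NX1 (triple-bonded), not NX3 with two H.
(C) has a dimethylamino group (-N(CH3)2) but the nitrogen has H0, not H2.
(D) has a nitrile (-C#N) but the nitrogen is NX1 (triple-bonded), not NX3 with two H.
So the answer is (A).

A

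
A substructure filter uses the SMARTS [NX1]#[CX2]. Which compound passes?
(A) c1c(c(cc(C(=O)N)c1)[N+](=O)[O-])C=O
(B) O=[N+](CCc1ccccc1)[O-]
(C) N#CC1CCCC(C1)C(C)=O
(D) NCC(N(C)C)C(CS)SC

C

[NX1]#[CX2] describes a nitrogen triple-bonded to a two-connected carbon (a nitrile).
(A) has a nitro group (-[N+](=O)[O-]) but there is no C#N triple bond.
(B) has a nitro group (-[N+](=O)[O-]) but there is no C#N triple bond.
(C) contains a nitrile (-C#N), which satisfies every atom and bond constraint.
(D) has a primary amino group (-NH2) but the nitrogen is NX3 (three connections), not NX1 triple-bonded.
So the answer is (C).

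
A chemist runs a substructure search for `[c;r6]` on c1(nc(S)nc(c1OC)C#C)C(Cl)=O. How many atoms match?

The query [c;r6] means: aromatic carbon that belongs to a six-membered ring.
Check the 14 heavy atoms by environment: 2× n (aromatic, in 6-ring) → no; 4× c (aromatic, in 6-ring) → match; 2× O (acyclic) → no; 4× C (acyclic) → no; 1× S (acyclic) → no; 1× Cl (acyclic) → no.
That gives 4 matching atoms.

4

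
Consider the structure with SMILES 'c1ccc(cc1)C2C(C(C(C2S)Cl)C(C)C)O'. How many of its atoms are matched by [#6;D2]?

5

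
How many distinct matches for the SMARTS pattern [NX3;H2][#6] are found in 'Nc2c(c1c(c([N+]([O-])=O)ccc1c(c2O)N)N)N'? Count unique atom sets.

4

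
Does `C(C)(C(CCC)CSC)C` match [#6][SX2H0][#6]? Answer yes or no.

Yes

The pattern [#6][SX2H0][#6] describes an aliphatic sulfur bridging two carbons with no H on the sulfur — a thioether.
The molecule carries a methylthio ether (-SCH3), whose atoms satisfy every constraint of the query, so the pattern matches.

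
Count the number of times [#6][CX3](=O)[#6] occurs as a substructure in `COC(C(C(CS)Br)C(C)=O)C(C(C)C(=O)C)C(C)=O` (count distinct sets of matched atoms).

3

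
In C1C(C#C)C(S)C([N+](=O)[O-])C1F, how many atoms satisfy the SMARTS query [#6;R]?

Check the 12 heavy atoms by environment: 5× C (in 5-ring) → match; 1× N (charge +1, acyclic) → no; 1× O (charge -1, acyclic) → no; 1× O (acyclic) → no; 2× C (acyclic) → no; 1× F (acyclic) → no; 1× S (acyclic) → no.
That gives 5 matching atoms.

5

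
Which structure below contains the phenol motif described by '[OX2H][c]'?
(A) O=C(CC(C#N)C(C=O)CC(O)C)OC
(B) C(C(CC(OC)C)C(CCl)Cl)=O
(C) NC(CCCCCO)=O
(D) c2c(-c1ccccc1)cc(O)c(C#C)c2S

D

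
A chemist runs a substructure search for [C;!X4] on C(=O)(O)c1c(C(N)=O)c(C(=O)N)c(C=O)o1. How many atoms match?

4

The query [C;!X4] means: aliphatic carbon that does not have four total connections.
Check the 16 heavy atoms by environment: 1× o (aromatic, X2) → no; 4× c (aromatic, X3) → no; 4× C (X3) → match; 4× O (X1) → no; 2× N (X3) → no; 1× O (X2) → no.
That gives 4 matching atoms.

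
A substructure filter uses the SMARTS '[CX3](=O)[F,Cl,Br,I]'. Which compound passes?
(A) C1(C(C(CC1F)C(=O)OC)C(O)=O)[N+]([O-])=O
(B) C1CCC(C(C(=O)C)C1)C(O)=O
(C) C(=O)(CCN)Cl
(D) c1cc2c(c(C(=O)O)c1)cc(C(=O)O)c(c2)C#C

[CX3](=O)[F,Cl,Br,I] describes a carbonyl carbon bonded to a halogen (an acyl halide).
(A) has a methyl-ester group (-C(=O)OCH3) but the carbonyl is bonded to -O-C, not to a halogen.
(B) has a carboxylic acid group (-C(=O)OH) but the carbonyl is bonded to -OH, not to a halogen.
(C) contains an acyl chloride (-C(=O)Cl), which satisfies every atom and bond constraint.
(D) has a carboxylic acid group (-C(=O)OH) but the carbonyl is bonded to -OH, not to a halogen.
So the answer is (C).

C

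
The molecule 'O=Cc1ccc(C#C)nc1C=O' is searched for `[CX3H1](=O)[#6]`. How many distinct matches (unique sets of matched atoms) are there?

[CX3H1](=O)[#6] is the SMARTS for an aldehyde: an sp2 carbon with one H, double-bonded to O and single-bonded to carbon.
The molecule carries 2 separate instances of an aldehyde (-CHO) meeting every constraint; each maps to a distinct set of atoms, giving 2 matches.

2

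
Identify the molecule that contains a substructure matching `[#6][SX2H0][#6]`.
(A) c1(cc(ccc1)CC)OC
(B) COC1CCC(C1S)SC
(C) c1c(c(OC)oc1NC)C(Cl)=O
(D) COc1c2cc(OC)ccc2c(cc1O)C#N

B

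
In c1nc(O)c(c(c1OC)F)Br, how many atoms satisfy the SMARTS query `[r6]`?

6

The query [r6] means: r6 matches atoms in a six-membered ring.
Check the 11 heavy atoms by environment: 1× n (aromatic, in 6-ring) → match; 5× c (aromatic, in 6-ring) → match; 2× O (acyclic) → no; 1× C (acyclic) → no; 1× F (acyclic) → no; 1× Br (acyclic) → no.
Summing the matching environments: 1 + 5 = 6 matching atoms.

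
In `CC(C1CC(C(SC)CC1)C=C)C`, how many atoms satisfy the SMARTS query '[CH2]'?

The query [CH2] means: aliphatic carbon with exactly two hydrogens.
Check the 13 heavy atoms by environment: 4× C (H2) → match; 5× C (H1) → no; 3× C (H3) → no; 1× S (H0) → no.
That gives 4 matching atoms.

4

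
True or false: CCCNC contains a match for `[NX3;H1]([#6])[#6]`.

The pattern [NX3;H1]([#6])[#6] describes a trivalent nitrogen with one H, bonded to two carbons — a secondary amine.
The molecule carries an N-methylamino group (-NHCH3), whose atoms satisfy every constraint of the query, so the pattern matches.

True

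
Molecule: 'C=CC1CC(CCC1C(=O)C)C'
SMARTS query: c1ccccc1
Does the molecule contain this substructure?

The pattern c1ccccc1 describes six aromatic carbons in a ring — a benzene ring.
The closest candidate here is a methyl group (-CH3), but no six-membered all-carbon aromatic ring is present. No other fragment satisfies the full query, so there is no match.

No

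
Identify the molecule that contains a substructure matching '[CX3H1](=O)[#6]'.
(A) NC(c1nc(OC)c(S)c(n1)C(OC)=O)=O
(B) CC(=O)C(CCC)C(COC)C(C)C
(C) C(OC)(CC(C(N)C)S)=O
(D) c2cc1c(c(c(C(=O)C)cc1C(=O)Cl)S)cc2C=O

D

[CX3H1](=O)[#6] describes an sp2 carbon with one H, double-bonded to O and single-bonded to carbon (an aldehyde).
(A) has a methyl-ester group (-C(=O)OCH3) but the carbonyl carbon has H0, not H1.
(B) has an acetyl/ketone group (-C(=O)CH3) but the carbonyl carbon has H0 (two carbon neighbours), not H1.
(C) has a methyl-ester group (-C(=O)OCH3) but the carbonyl carbon has H0, not H1.
(D) contains an aldehyde (-CHO), which satisfies every atom and bond constraint.
So the answer is (D).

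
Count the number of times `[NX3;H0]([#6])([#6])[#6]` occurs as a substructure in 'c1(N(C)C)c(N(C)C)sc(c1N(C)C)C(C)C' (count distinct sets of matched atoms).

3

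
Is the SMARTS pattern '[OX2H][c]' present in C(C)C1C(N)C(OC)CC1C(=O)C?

No

The pattern [OX2H][c] describes a hydroxyl oxygen attached to an aromatic carbon — a phenol.
The closest candidate here is a methoxy ether (-OCH3), but the oxygen has H0, not H1. No other fragment satisfies the full query, so there is no match.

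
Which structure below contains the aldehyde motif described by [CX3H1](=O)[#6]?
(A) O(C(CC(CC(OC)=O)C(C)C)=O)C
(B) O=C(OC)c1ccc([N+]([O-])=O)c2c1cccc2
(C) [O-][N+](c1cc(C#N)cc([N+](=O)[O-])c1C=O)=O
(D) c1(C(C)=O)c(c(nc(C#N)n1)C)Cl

C

[CX3H1](=O)[#6] describes an sp2 carbon with one H, double-bonded to O and single-bonded to carbon (an aldehyde).
(A) has a methyl-ester group (-C(=O)OCH3) but the carbonyl carbon has H0, not H1.
(B) has a methyl-ester group (-C(=O)OCH3) but the carbonyl carbon has H0, not H1.
(C) contains an aldehyde (-CHO), which satisfies every atom and bond constraint.
(D) has an acetyl/ketone group (-C(=O)CH3) but the carbonyl carbon has H0 (two carbon neighbours), not H1.
So the answer is (C).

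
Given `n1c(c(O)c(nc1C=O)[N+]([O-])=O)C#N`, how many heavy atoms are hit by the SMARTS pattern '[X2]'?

4

The query [X2] means: any atom with exactly two total connections (bonds + H).
Check the 14 heavy atoms by environment: 2× n (aromatic, X2) → match; 4× c (aromatic, X3) → no; 1× O (X2) → match; 1× C (X2) → match; 1× N (X1) → no; 1× N (charge +1, X3) → no; 1× O (charge -1, X1) → no; 2× O (X1) → no; 1× C (X3) → no.
Summing the matching environments: 2 + 1 + 1 = 4 matching atoms.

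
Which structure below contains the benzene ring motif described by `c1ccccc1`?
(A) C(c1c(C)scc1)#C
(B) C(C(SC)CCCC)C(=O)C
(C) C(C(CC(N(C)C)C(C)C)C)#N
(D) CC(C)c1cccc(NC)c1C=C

D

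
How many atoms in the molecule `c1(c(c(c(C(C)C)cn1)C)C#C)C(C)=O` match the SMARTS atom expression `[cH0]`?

4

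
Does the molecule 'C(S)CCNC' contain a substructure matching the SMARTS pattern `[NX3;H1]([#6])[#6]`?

Yes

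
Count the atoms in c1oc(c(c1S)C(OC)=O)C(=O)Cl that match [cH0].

3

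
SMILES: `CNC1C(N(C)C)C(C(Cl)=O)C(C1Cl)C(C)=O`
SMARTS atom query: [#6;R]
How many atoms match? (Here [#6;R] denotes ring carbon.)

5

Check the 17 heavy atoms by environment: 5× C (in 5-ring) → match; 2× N (acyclic) → no; 6× C (acyclic) → no; 2× O (acyclic) → no; 2× Cl (acyclic) → no.
That gives 5 matching atoms.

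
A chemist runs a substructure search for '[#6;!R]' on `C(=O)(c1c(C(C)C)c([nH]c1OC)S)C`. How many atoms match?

The query [#6;!R] means: carbon not in any ring.
Check the 14 heavy atoms by environment: 1× n (aromatic, in 5-ring) → no; 4× c (aromatic, in 5-ring) → no; 6× C (acyclic) → match; 2× O (acyclic) → no; 1× S (acyclic) → no.
That gives 6 matching atoms.

6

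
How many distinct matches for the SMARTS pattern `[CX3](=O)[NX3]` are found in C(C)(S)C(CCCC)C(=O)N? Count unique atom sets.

1

[CX3](=O)[NX3] is the SMARTS for an amide: a carbonyl carbon bonded to a trivalent nitrogen.
Exactly one fragment in the molecule meets all constraints, giving 1 match.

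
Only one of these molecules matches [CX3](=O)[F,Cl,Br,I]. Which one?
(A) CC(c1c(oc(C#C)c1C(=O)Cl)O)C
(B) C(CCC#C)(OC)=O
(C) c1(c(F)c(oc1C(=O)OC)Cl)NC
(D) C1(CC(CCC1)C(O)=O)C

[CX3](=O)[F,Cl,Br,I] describes a carbonyl carbon bonded to a halogen (an acyl halide).
(A) contains an acyl chloride (-C(=O)Cl), which satisfies every atom and bond constraint.
(B) has a methyl-ester group (-C(=O)OCH3) but the carbonyl is bonded to -O-C, not to a halogen.
(C) has a methyl-ester group (-C(=O)OCH3) but the carbonyl is bonded to -O-C, not to a halogen.
(D) has a carboxylic acid group (-C(=O)OH) but the carbonyl is bonded to -OH, not to a halogen.
So the answer is (A).

A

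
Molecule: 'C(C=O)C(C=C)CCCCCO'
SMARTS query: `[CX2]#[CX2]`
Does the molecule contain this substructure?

The pattern [CX2]#[CX2] describes a carbon-carbon triple bond — an alkyne.
The closest candidate here is a vinyl group (-CH=CH2), but the C=C is a double bond; both carbons are CX3, not CX2. No other fragment satisfies the full query, so there is no match.

No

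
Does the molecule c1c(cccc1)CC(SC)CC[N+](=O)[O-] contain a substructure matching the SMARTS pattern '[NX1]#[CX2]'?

No

The pattern [NX1]#[CX2] describes a nitrogen triple-bonded to a two-connected carbon — a nitrile.
The closest candidate here is a nitro group (-[N+](=O)[O-]), but there is no C#N triple bond. No other fragment satisfies the full query, so there is no match.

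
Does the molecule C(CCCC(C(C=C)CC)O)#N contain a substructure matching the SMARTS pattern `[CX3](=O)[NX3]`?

The pattern [CX3](=O)[NX3] describes a carbonyl carbon bonded to a trivalent nitrogen — an amide.
The closest candidate here is a nitrile (-C#N), but the nitrile N is NX1 (triple-bonded), not NX3. No other fragment satisfies the full query, so there is no match.

No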